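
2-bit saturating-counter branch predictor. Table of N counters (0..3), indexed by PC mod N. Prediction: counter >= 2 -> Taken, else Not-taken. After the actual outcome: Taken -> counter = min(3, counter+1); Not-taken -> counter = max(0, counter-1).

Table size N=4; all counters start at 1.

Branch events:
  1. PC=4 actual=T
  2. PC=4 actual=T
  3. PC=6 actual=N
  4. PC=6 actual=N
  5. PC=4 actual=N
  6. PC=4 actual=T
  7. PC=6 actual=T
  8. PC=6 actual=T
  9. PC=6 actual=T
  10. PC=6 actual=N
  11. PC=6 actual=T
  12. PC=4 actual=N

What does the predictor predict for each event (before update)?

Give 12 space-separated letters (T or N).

Ev 1: PC=4 idx=0 pred=N actual=T -> ctr[0]=2
Ev 2: PC=4 idx=0 pred=T actual=T -> ctr[0]=3
Ev 3: PC=6 idx=2 pred=N actual=N -> ctr[2]=0
Ev 4: PC=6 idx=2 pred=N actual=N -> ctr[2]=0
Ev 5: PC=4 idx=0 pred=T actual=N -> ctr[0]=2
Ev 6: PC=4 idx=0 pred=T actual=T -> ctr[0]=3
Ev 7: PC=6 idx=2 pred=N actual=T -> ctr[2]=1
Ev 8: PC=6 idx=2 pred=N actual=T -> ctr[2]=2
Ev 9: PC=6 idx=2 pred=T actual=T -> ctr[2]=3
Ev 10: PC=6 idx=2 pred=T actual=N -> ctr[2]=2
Ev 11: PC=6 idx=2 pred=T actual=T -> ctr[2]=3
Ev 12: PC=4 idx=0 pred=T actual=N -> ctr[0]=2

Answer: N T N N T T N N T T T T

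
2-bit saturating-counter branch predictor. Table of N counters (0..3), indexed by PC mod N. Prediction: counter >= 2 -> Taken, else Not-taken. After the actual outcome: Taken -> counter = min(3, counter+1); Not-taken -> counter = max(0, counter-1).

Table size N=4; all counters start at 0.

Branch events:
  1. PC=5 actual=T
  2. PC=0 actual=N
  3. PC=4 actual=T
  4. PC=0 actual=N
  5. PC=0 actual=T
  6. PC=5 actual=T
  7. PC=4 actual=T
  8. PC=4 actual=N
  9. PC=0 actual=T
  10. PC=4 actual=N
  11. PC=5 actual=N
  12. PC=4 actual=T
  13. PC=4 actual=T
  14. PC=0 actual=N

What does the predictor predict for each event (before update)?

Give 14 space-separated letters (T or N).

Answer: N N N N N N N T N T T N T T

Derivation:
Ev 1: PC=5 idx=1 pred=N actual=T -> ctr[1]=1
Ev 2: PC=0 idx=0 pred=N actual=N -> ctr[0]=0
Ev 3: PC=4 idx=0 pred=N actual=T -> ctr[0]=1
Ev 4: PC=0 idx=0 pred=N actual=N -> ctr[0]=0
Ev 5: PC=0 idx=0 pred=N actual=T -> ctr[0]=1
Ev 6: PC=5 idx=1 pred=N actual=T -> ctr[1]=2
Ev 7: PC=4 idx=0 pred=N actual=T -> ctr[0]=2
Ev 8: PC=4 idx=0 pred=T actual=N -> ctr[0]=1
Ev 9: PC=0 idx=0 pred=N actual=T -> ctr[0]=2
Ev 10: PC=4 idx=0 pred=T actual=N -> ctr[0]=1
Ev 11: PC=5 idx=1 pred=T actual=N -> ctr[1]=1
Ev 12: PC=4 idx=0 pred=N actual=T -> ctr[0]=2
Ev 13: PC=4 idx=0 pred=T actual=T -> ctr[0]=3
Ev 14: PC=0 idx=0 pred=T actual=N -> ctr[0]=2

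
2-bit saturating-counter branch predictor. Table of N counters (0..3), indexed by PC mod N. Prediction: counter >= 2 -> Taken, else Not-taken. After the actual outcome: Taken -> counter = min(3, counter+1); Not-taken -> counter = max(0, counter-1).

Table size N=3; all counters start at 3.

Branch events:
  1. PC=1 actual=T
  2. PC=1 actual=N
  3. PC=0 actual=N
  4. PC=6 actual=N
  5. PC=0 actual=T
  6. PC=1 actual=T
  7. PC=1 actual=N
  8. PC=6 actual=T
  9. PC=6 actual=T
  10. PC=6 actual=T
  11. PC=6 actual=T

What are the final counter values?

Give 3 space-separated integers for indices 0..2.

Answer: 3 2 3

Derivation:
Ev 1: PC=1 idx=1 pred=T actual=T -> ctr[1]=3
Ev 2: PC=1 idx=1 pred=T actual=N -> ctr[1]=2
Ev 3: PC=0 idx=0 pred=T actual=N -> ctr[0]=2
Ev 4: PC=6 idx=0 pred=T actual=N -> ctr[0]=1
Ev 5: PC=0 idx=0 pred=N actual=T -> ctr[0]=2
Ev 6: PC=1 idx=1 pred=T actual=T -> ctr[1]=3
Ev 7: PC=1 idx=1 pred=T actual=N -> ctr[1]=2
Ev 8: PC=6 idx=0 pred=T actual=T -> ctr[0]=3
Ev 9: PC=6 idx=0 pred=T actual=T -> ctr[0]=3
Ev 10: PC=6 idx=0 pred=T actual=T -> ctr[0]=3
Ev 11: PC=6 idx=0 pred=T actual=T -> ctr[0]=3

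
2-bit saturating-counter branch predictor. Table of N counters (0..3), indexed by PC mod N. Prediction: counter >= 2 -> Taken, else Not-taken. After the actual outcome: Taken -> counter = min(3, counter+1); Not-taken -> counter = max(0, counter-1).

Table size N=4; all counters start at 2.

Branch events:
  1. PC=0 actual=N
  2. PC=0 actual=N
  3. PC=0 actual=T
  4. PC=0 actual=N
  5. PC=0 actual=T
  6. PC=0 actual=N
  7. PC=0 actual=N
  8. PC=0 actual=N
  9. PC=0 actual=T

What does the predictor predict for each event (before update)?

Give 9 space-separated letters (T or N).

Answer: T N N N N N N N N

Derivation:
Ev 1: PC=0 idx=0 pred=T actual=N -> ctr[0]=1
Ev 2: PC=0 idx=0 pred=N actual=N -> ctr[0]=0
Ev 3: PC=0 idx=0 pred=N actual=T -> ctr[0]=1
Ev 4: PC=0 idx=0 pred=N actual=N -> ctr[0]=0
Ev 5: PC=0 idx=0 pred=N actual=T -> ctr[0]=1
Ev 6: PC=0 idx=0 pred=N actual=N -> ctr[0]=0
Ev 7: PC=0 idx=0 pred=N actual=N -> ctr[0]=0
Ev 8: PC=0 idx=0 pred=N actual=N -> ctr[0]=0
Ev 9: PC=0 idx=0 pred=N actual=T -> ctr[0]=1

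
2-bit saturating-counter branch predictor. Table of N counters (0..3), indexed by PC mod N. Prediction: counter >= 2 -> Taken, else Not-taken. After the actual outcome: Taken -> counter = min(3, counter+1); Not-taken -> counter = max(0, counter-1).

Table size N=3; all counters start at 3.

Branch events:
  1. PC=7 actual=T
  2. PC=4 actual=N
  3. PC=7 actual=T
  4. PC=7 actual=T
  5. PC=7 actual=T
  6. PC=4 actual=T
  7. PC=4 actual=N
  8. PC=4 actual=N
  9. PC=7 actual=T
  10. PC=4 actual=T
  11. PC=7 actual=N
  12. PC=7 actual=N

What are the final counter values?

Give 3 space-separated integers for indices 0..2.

Answer: 3 1 3

Derivation:
Ev 1: PC=7 idx=1 pred=T actual=T -> ctr[1]=3
Ev 2: PC=4 idx=1 pred=T actual=N -> ctr[1]=2
Ev 3: PC=7 idx=1 pred=T actual=T -> ctr[1]=3
Ev 4: PC=7 idx=1 pred=T actual=T -> ctr[1]=3
Ev 5: PC=7 idx=1 pred=T actual=T -> ctr[1]=3
Ev 6: PC=4 idx=1 pred=T actual=T -> ctr[1]=3
Ev 7: PC=4 idx=1 pred=T actual=N -> ctr[1]=2
Ev 8: PC=4 idx=1 pred=T actual=N -> ctr[1]=1
Ev 9: PC=7 idx=1 pred=N actual=T -> ctr[1]=2
Ev 10: PC=4 idx=1 pred=T actual=T -> ctr[1]=3
Ev 11: PC=7 idx=1 pred=T actual=N -> ctr[1]=2
Ev 12: PC=7 idx=1 pred=T actual=N -> ctr[1]=1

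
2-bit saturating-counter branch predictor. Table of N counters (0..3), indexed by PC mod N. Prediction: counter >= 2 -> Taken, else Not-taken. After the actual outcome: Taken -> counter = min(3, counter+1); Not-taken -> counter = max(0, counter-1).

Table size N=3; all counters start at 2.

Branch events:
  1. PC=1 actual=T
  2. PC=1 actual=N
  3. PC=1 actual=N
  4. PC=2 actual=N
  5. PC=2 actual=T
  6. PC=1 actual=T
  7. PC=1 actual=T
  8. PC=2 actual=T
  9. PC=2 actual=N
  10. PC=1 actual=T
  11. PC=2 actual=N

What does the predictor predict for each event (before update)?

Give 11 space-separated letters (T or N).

Ev 1: PC=1 idx=1 pred=T actual=T -> ctr[1]=3
Ev 2: PC=1 idx=1 pred=T actual=N -> ctr[1]=2
Ev 3: PC=1 idx=1 pred=T actual=N -> ctr[1]=1
Ev 4: PC=2 idx=2 pred=T actual=N -> ctr[2]=1
Ev 5: PC=2 idx=2 pred=N actual=T -> ctr[2]=2
Ev 6: PC=1 idx=1 pred=N actual=T -> ctr[1]=2
Ev 7: PC=1 idx=1 pred=T actual=T -> ctr[1]=3
Ev 8: PC=2 idx=2 pred=T actual=T -> ctr[2]=3
Ev 9: PC=2 idx=2 pred=T actual=N -> ctr[2]=2
Ev 10: PC=1 idx=1 pred=T actual=T -> ctr[1]=3
Ev 11: PC=2 idx=2 pred=T actual=N -> ctr[2]=1

Answer: T T T T N N T T T T T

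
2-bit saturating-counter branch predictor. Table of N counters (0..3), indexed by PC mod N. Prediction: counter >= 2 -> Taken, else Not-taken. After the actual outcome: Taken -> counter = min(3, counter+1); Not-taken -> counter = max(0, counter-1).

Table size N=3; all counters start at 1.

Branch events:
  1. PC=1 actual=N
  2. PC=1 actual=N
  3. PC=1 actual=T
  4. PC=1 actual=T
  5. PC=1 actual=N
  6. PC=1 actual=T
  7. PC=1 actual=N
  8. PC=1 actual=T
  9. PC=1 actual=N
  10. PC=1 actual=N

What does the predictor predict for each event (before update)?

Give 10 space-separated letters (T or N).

Ev 1: PC=1 idx=1 pred=N actual=N -> ctr[1]=0
Ev 2: PC=1 idx=1 pred=N actual=N -> ctr[1]=0
Ev 3: PC=1 idx=1 pred=N actual=T -> ctr[1]=1
Ev 4: PC=1 idx=1 pred=N actual=T -> ctr[1]=2
Ev 5: PC=1 idx=1 pred=T actual=N -> ctr[1]=1
Ev 6: PC=1 idx=1 pred=N actual=T -> ctr[1]=2
Ev 7: PC=1 idx=1 pred=T actual=N -> ctr[1]=1
Ev 8: PC=1 idx=1 pred=N actual=T -> ctr[1]=2
Ev 9: PC=1 idx=1 pred=T actual=N -> ctr[1]=1
Ev 10: PC=1 idx=1 pred=N actual=N -> ctr[1]=0

Answer: N N N N T N T N T N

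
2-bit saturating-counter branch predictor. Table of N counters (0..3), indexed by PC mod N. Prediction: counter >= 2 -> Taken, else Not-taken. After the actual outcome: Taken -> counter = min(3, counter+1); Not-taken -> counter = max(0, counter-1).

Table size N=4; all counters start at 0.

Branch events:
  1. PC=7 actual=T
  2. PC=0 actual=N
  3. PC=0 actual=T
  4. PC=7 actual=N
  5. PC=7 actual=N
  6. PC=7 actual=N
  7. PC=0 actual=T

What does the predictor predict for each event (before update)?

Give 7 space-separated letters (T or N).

Answer: N N N N N N N

Derivation:
Ev 1: PC=7 idx=3 pred=N actual=T -> ctr[3]=1
Ev 2: PC=0 idx=0 pred=N actual=N -> ctr[0]=0
Ev 3: PC=0 idx=0 pred=N actual=T -> ctr[0]=1
Ev 4: PC=7 idx=3 pred=N actual=N -> ctr[3]=0
Ev 5: PC=7 idx=3 pred=N actual=N -> ctr[3]=0
Ev 6: PC=7 idx=3 pred=N actual=N -> ctr[3]=0
Ev 7: PC=0 idx=0 pred=N actual=T -> ctr[0]=2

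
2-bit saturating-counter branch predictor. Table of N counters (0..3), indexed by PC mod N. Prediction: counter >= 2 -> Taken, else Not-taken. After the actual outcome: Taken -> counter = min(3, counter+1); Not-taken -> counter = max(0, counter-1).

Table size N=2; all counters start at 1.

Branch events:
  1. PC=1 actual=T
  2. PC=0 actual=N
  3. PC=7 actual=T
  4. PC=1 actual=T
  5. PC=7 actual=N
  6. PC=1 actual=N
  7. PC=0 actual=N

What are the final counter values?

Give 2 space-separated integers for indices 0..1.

Answer: 0 1

Derivation:
Ev 1: PC=1 idx=1 pred=N actual=T -> ctr[1]=2
Ev 2: PC=0 idx=0 pred=N actual=N -> ctr[0]=0
Ev 3: PC=7 idx=1 pred=T actual=T -> ctr[1]=3
Ev 4: PC=1 idx=1 pred=T actual=T -> ctr[1]=3
Ev 5: PC=7 idx=1 pred=T actual=N -> ctr[1]=2
Ev 6: PC=1 idx=1 pred=T actual=N -> ctr[1]=1
Ev 7: PC=0 idx=0 pred=N actual=N -> ctr[0]=0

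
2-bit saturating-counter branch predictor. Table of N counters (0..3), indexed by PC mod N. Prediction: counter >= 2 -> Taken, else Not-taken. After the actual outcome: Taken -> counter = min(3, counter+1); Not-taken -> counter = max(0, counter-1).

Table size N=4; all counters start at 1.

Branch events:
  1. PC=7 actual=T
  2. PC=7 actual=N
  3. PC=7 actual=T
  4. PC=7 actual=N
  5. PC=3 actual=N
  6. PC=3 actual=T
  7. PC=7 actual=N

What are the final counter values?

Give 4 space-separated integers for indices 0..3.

Answer: 1 1 1 0

Derivation:
Ev 1: PC=7 idx=3 pred=N actual=T -> ctr[3]=2
Ev 2: PC=7 idx=3 pred=T actual=N -> ctr[3]=1
Ev 3: PC=7 idx=3 pred=N actual=T -> ctr[3]=2
Ev 4: PC=7 idx=3 pred=T actual=N -> ctr[3]=1
Ev 5: PC=3 idx=3 pred=N actual=N -> ctr[3]=0
Ev 6: PC=3 idx=3 pred=N actual=T -> ctr[3]=1
Ev 7: PC=7 idx=3 pred=N actual=N -> ctr[3]=0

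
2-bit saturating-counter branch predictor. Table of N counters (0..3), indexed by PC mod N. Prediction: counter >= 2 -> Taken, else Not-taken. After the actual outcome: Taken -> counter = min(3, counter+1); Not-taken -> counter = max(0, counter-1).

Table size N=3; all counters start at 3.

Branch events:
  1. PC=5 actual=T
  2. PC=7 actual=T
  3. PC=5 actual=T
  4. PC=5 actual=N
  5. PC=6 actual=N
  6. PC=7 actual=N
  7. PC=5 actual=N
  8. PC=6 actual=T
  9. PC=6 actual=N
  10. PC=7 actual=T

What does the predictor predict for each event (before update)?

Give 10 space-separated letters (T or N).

Answer: T T T T T T T T T T

Derivation:
Ev 1: PC=5 idx=2 pred=T actual=T -> ctr[2]=3
Ev 2: PC=7 idx=1 pred=T actual=T -> ctr[1]=3
Ev 3: PC=5 idx=2 pred=T actual=T -> ctr[2]=3
Ev 4: PC=5 idx=2 pred=T actual=N -> ctr[2]=2
Ev 5: PC=6 idx=0 pred=T actual=N -> ctr[0]=2
Ev 6: PC=7 idx=1 pred=T actual=N -> ctr[1]=2
Ev 7: PC=5 idx=2 pred=T actual=N -> ctr[2]=1
Ev 8: PC=6 idx=0 pred=T actual=T -> ctr[0]=3
Ev 9: PC=6 idx=0 pred=T actual=N -> ctr[0]=2
Ev 10: PC=7 idx=1 pred=T actual=T -> ctr[1]=3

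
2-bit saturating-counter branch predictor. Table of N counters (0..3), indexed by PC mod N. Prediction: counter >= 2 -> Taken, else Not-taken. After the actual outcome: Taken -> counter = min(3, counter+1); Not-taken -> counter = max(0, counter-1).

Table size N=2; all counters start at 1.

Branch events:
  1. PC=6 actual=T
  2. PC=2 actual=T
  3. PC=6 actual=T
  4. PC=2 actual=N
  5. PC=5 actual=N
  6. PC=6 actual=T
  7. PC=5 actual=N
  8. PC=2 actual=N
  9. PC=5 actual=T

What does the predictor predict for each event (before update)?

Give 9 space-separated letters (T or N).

Answer: N T T T N T N T N

Derivation:
Ev 1: PC=6 idx=0 pred=N actual=T -> ctr[0]=2
Ev 2: PC=2 idx=0 pred=T actual=T -> ctr[0]=3
Ev 3: PC=6 idx=0 pred=T actual=T -> ctr[0]=3
Ev 4: PC=2 idx=0 pred=T actual=N -> ctr[0]=2
Ev 5: PC=5 idx=1 pred=N actual=N -> ctr[1]=0
Ev 6: PC=6 idx=0 pred=T actual=T -> ctr[0]=3
Ev 7: PC=5 idx=1 pred=N actual=N -> ctr[1]=0
Ev 8: PC=2 idx=0 pred=T actual=N -> ctr[0]=2
Ev 9: PC=5 idx=1 pred=N actual=T -> ctr[1]=1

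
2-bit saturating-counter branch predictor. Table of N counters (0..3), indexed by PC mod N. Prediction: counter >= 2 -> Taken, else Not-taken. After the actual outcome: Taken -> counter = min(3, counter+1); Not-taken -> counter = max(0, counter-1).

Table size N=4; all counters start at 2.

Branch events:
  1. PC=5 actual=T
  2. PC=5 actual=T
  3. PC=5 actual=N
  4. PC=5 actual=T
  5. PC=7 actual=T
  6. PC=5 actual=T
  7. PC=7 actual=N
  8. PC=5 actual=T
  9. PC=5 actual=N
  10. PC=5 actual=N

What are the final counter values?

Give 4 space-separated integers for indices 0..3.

Ev 1: PC=5 idx=1 pred=T actual=T -> ctr[1]=3
Ev 2: PC=5 idx=1 pred=T actual=T -> ctr[1]=3
Ev 3: PC=5 idx=1 pred=T actual=N -> ctr[1]=2
Ev 4: PC=5 idx=1 pred=T actual=T -> ctr[1]=3
Ev 5: PC=7 idx=3 pred=T actual=T -> ctr[3]=3
Ev 6: PC=5 idx=1 pred=T actual=T -> ctr[1]=3
Ev 7: PC=7 idx=3 pred=T actual=N -> ctr[3]=2
Ev 8: PC=5 idx=1 pred=T actual=T -> ctr[1]=3
Ev 9: PC=5 idx=1 pred=T actual=N -> ctr[1]=2
Ev 10: PC=5 idx=1 pred=T actual=N -> ctr[1]=1

Answer: 2 1 2 2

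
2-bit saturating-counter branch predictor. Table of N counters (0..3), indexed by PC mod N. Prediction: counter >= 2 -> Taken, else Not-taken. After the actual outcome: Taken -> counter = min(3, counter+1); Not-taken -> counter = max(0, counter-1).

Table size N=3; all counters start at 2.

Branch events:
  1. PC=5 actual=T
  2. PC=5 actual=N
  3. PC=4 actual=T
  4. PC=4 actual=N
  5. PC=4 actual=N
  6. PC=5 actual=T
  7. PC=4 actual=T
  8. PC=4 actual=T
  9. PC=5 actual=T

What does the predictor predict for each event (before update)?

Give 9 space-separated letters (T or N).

Answer: T T T T T T N T T

Derivation:
Ev 1: PC=5 idx=2 pred=T actual=T -> ctr[2]=3
Ev 2: PC=5 idx=2 pred=T actual=N -> ctr[2]=2
Ev 3: PC=4 idx=1 pred=T actual=T -> ctr[1]=3
Ev 4: PC=4 idx=1 pred=T actual=N -> ctr[1]=2
Ev 5: PC=4 idx=1 pred=T actual=N -> ctr[1]=1
Ev 6: PC=5 idx=2 pred=T actual=T -> ctr[2]=3
Ev 7: PC=4 idx=1 pred=N actual=T -> ctr[1]=2
Ev 8: PC=4 idx=1 pred=T actual=T -> ctr[1]=3
Ev 9: PC=5 idx=2 pred=T actual=T -> ctr[2]=3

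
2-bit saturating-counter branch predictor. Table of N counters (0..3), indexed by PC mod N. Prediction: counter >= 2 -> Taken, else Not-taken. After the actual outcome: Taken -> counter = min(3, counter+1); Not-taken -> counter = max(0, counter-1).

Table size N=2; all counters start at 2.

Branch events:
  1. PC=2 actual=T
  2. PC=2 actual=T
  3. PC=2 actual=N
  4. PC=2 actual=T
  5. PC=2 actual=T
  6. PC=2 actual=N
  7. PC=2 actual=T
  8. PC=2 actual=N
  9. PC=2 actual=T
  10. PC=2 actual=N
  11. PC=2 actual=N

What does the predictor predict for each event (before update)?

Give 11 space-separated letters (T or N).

Answer: T T T T T T T T T T T

Derivation:
Ev 1: PC=2 idx=0 pred=T actual=T -> ctr[0]=3
Ev 2: PC=2 idx=0 pred=T actual=T -> ctr[0]=3
Ev 3: PC=2 idx=0 pred=T actual=N -> ctr[0]=2
Ev 4: PC=2 idx=0 pred=T actual=T -> ctr[0]=3
Ev 5: PC=2 idx=0 pred=T actual=T -> ctr[0]=3
Ev 6: PC=2 idx=0 pred=T actual=N -> ctr[0]=2
Ev 7: PC=2 idx=0 pred=T actual=T -> ctr[0]=3
Ev 8: PC=2 idx=0 pred=T actual=N -> ctr[0]=2
Ev 9: PC=2 idx=0 pred=T actual=T -> ctr[0]=3
Ev 10: PC=2 idx=0 pred=T actual=N -> ctr[0]=2
Ev 11: PC=2 idx=0 pred=T actual=N -> ctr[0]=1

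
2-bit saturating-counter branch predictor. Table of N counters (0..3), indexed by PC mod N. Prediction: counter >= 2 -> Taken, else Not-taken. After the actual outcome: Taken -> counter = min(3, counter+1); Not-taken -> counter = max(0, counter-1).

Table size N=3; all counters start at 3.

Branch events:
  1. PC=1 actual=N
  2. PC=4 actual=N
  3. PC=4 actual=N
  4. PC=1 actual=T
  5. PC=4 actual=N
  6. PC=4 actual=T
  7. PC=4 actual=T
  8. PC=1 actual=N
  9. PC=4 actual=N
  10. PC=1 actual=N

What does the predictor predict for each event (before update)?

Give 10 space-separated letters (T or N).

Answer: T T N N N N N T N N

Derivation:
Ev 1: PC=1 idx=1 pred=T actual=N -> ctr[1]=2
Ev 2: PC=4 idx=1 pred=T actual=N -> ctr[1]=1
Ev 3: PC=4 idx=1 pred=N actual=N -> ctr[1]=0
Ev 4: PC=1 idx=1 pred=N actual=T -> ctr[1]=1
Ev 5: PC=4 idx=1 pred=N actual=N -> ctr[1]=0
Ev 6: PC=4 idx=1 pred=N actual=T -> ctr[1]=1
Ev 7: PC=4 idx=1 pred=N actual=T -> ctr[1]=2
Ev 8: PC=1 idx=1 pred=T actual=N -> ctr[1]=1
Ev 9: PC=4 idx=1 pred=N actual=N -> ctr[1]=0
Ev 10: PC=1 idx=1 pred=N actual=N -> ctr[1]=0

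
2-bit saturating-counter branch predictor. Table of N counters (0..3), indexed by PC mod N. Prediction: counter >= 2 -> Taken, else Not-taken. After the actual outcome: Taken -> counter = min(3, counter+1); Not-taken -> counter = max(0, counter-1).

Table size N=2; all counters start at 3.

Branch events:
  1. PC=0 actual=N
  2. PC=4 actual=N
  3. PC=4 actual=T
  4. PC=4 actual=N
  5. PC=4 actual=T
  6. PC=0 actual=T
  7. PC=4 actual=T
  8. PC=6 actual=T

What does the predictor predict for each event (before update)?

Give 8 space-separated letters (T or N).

Answer: T T N T N T T T

Derivation:
Ev 1: PC=0 idx=0 pred=T actual=N -> ctr[0]=2
Ev 2: PC=4 idx=0 pred=T actual=N -> ctr[0]=1
Ev 3: PC=4 idx=0 pred=N actual=T -> ctr[0]=2
Ev 4: PC=4 idx=0 pred=T actual=N -> ctr[0]=1
Ev 5: PC=4 idx=0 pred=N actual=T -> ctr[0]=2
Ev 6: PC=0 idx=0 pred=T actual=T -> ctr[0]=3
Ev 7: PC=4 idx=0 pred=T actual=T -> ctr[0]=3
Ev 8: PC=6 idx=0 pred=T actual=T -> ctr[0]=3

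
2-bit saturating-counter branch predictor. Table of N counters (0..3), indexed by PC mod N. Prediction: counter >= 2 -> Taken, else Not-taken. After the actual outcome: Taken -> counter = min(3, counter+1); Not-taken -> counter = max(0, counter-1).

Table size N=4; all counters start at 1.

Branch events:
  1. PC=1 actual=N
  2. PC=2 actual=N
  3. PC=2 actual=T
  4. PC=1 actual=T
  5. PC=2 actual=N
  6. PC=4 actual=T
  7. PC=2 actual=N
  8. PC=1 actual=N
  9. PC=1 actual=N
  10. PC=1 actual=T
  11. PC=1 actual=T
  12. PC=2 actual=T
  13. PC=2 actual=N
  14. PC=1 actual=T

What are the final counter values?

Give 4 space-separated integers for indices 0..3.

Answer: 2 3 0 1

Derivation:
Ev 1: PC=1 idx=1 pred=N actual=N -> ctr[1]=0
Ev 2: PC=2 idx=2 pred=N actual=N -> ctr[2]=0
Ev 3: PC=2 idx=2 pred=N actual=T -> ctr[2]=1
Ev 4: PC=1 idx=1 pred=N actual=T -> ctr[1]=1
Ev 5: PC=2 idx=2 pred=N actual=N -> ctr[2]=0
Ev 6: PC=4 idx=0 pred=N actual=T -> ctr[0]=2
Ev 7: PC=2 idx=2 pred=N actual=N -> ctr[2]=0
Ev 8: PC=1 idx=1 pred=N actual=N -> ctr[1]=0
Ev 9: PC=1 idx=1 pred=N actual=N -> ctr[1]=0
Ev 10: PC=1 idx=1 pred=N actual=T -> ctr[1]=1
Ev 11: PC=1 idx=1 pred=N actual=T -> ctr[1]=2
Ev 12: PC=2 idx=2 pred=N actual=T -> ctr[2]=1
Ev 13: PC=2 idx=2 pred=N actual=N -> ctr[2]=0
Ev 14: PC=1 idx=1 pred=T actual=T -> ctr[1]=3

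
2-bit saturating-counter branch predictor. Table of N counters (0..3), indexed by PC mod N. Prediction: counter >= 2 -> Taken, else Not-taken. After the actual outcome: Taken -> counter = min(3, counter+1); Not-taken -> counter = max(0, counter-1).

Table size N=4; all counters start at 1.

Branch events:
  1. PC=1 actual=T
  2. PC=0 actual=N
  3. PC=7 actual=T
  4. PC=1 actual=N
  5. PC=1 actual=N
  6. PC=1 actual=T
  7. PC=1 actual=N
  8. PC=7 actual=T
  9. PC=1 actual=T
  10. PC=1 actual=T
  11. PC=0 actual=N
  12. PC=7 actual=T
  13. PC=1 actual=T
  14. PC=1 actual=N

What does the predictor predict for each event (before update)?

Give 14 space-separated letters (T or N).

Ev 1: PC=1 idx=1 pred=N actual=T -> ctr[1]=2
Ev 2: PC=0 idx=0 pred=N actual=N -> ctr[0]=0
Ev 3: PC=7 idx=3 pred=N actual=T -> ctr[3]=2
Ev 4: PC=1 idx=1 pred=T actual=N -> ctr[1]=1
Ev 5: PC=1 idx=1 pred=N actual=N -> ctr[1]=0
Ev 6: PC=1 idx=1 pred=N actual=T -> ctr[1]=1
Ev 7: PC=1 idx=1 pred=N actual=N -> ctr[1]=0
Ev 8: PC=7 idx=3 pred=T actual=T -> ctr[3]=3
Ev 9: PC=1 idx=1 pred=N actual=T -> ctr[1]=1
Ev 10: PC=1 idx=1 pred=N actual=T -> ctr[1]=2
Ev 11: PC=0 idx=0 pred=N actual=N -> ctr[0]=0
Ev 12: PC=7 idx=3 pred=T actual=T -> ctr[3]=3
Ev 13: PC=1 idx=1 pred=T actual=T -> ctr[1]=3
Ev 14: PC=1 idx=1 pred=T actual=N -> ctr[1]=2

Answer: N N N T N N N T N N N T T T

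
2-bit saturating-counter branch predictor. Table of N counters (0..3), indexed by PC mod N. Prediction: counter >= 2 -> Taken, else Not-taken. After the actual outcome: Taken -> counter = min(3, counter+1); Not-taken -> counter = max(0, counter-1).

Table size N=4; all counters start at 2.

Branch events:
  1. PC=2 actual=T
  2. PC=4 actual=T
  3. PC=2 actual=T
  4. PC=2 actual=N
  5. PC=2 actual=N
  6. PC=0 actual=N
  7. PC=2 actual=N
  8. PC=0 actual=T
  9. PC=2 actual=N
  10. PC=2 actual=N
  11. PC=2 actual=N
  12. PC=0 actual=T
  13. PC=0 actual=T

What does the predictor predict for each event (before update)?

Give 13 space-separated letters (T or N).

Ev 1: PC=2 idx=2 pred=T actual=T -> ctr[2]=3
Ev 2: PC=4 idx=0 pred=T actual=T -> ctr[0]=3
Ev 3: PC=2 idx=2 pred=T actual=T -> ctr[2]=3
Ev 4: PC=2 idx=2 pred=T actual=N -> ctr[2]=2
Ev 5: PC=2 idx=2 pred=T actual=N -> ctr[2]=1
Ev 6: PC=0 idx=0 pred=T actual=N -> ctr[0]=2
Ev 7: PC=2 idx=2 pred=N actual=N -> ctr[2]=0
Ev 8: PC=0 idx=0 pred=T actual=T -> ctr[0]=3
Ev 9: PC=2 idx=2 pred=N actual=N -> ctr[2]=0
Ev 10: PC=2 idx=2 pred=N actual=N -> ctr[2]=0
Ev 11: PC=2 idx=2 pred=N actual=N -> ctr[2]=0
Ev 12: PC=0 idx=0 pred=T actual=T -> ctr[0]=3
Ev 13: PC=0 idx=0 pred=T actual=T -> ctr[0]=3

Answer: T T T T T T N T N N N T T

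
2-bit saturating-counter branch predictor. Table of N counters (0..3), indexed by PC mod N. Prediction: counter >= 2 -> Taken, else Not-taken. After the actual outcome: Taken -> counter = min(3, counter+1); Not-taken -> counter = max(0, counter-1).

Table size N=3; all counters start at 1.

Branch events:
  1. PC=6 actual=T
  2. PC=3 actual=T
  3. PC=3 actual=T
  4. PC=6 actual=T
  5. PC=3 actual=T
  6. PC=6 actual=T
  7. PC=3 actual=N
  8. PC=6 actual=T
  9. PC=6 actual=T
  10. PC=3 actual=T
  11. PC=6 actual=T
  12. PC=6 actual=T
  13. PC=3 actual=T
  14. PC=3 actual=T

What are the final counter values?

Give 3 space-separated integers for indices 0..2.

Answer: 3 1 1

Derivation:
Ev 1: PC=6 idx=0 pred=N actual=T -> ctr[0]=2
Ev 2: PC=3 idx=0 pred=T actual=T -> ctr[0]=3
Ev 3: PC=3 idx=0 pred=T actual=T -> ctr[0]=3
Ev 4: PC=6 idx=0 pred=T actual=T -> ctr[0]=3
Ev 5: PC=3 idx=0 pred=T actual=T -> ctr[0]=3
Ev 6: PC=6 idx=0 pred=T actual=T -> ctr[0]=3
Ev 7: PC=3 idx=0 pred=T actual=N -> ctr[0]=2
Ev 8: PC=6 idx=0 pred=T actual=T -> ctr[0]=3
Ev 9: PC=6 idx=0 pred=T actual=T -> ctr[0]=3
Ev 10: PC=3 idx=0 pred=T actual=T -> ctr[0]=3
Ev 11: PC=6 idx=0 pred=T actual=T -> ctr[0]=3
Ev 12: PC=6 idx=0 pred=T actual=T -> ctr[0]=3
Ev 13: PC=3 idx=0 pred=T actual=T -> ctr[0]=3
Ev 14: PC=3 idx=0 pred=T actual=T -> ctr[0]=3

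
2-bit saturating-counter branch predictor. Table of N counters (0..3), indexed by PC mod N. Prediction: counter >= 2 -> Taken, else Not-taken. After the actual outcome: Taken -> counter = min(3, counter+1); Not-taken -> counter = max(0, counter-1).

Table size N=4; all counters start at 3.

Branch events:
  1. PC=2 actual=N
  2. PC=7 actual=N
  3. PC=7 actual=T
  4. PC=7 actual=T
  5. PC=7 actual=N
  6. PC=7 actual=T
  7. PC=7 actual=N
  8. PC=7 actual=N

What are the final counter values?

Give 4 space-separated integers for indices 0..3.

Answer: 3 3 2 1

Derivation:
Ev 1: PC=2 idx=2 pred=T actual=N -> ctr[2]=2
Ev 2: PC=7 idx=3 pred=T actual=N -> ctr[3]=2
Ev 3: PC=7 idx=3 pred=T actual=T -> ctr[3]=3
Ev 4: PC=7 idx=3 pred=T actual=T -> ctr[3]=3
Ev 5: PC=7 idx=3 pred=T actual=N -> ctr[3]=2
Ev 6: PC=7 idx=3 pred=T actual=T -> ctr[3]=3
Ev 7: PC=7 idx=3 pred=T actual=N -> ctr[3]=2
Ev 8: PC=7 idx=3 pred=T actual=N -> ctr[3]=1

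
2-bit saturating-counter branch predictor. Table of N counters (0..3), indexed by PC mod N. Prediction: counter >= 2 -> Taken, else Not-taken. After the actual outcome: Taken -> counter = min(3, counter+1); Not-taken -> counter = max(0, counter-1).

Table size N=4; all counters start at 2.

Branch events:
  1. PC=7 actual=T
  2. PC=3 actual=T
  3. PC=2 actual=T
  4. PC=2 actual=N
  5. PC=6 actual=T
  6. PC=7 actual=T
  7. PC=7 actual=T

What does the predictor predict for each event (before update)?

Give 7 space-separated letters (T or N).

Ev 1: PC=7 idx=3 pred=T actual=T -> ctr[3]=3
Ev 2: PC=3 idx=3 pred=T actual=T -> ctr[3]=3
Ev 3: PC=2 idx=2 pred=T actual=T -> ctr[2]=3
Ev 4: PC=2 idx=2 pred=T actual=N -> ctr[2]=2
Ev 5: PC=6 idx=2 pred=T actual=T -> ctr[2]=3
Ev 6: PC=7 idx=3 pred=T actual=T -> ctr[3]=3
Ev 7: PC=7 idx=3 pred=T actual=T -> ctr[3]=3

Answer: T T T T T T T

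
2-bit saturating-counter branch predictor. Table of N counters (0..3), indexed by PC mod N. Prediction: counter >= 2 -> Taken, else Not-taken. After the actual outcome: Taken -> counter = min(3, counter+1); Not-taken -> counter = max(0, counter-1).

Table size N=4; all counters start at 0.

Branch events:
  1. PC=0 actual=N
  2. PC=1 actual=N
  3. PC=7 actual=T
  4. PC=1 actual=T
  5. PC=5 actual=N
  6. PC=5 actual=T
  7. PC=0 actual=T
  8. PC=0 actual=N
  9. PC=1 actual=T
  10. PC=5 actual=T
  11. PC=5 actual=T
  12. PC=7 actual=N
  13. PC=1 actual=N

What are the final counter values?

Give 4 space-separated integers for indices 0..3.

Answer: 0 2 0 0

Derivation:
Ev 1: PC=0 idx=0 pred=N actual=N -> ctr[0]=0
Ev 2: PC=1 idx=1 pred=N actual=N -> ctr[1]=0
Ev 3: PC=7 idx=3 pred=N actual=T -> ctr[3]=1
Ev 4: PC=1 idx=1 pred=N actual=T -> ctr[1]=1
Ev 5: PC=5 idx=1 pred=N actual=N -> ctr[1]=0
Ev 6: PC=5 idx=1 pred=N actual=T -> ctr[1]=1
Ev 7: PC=0 idx=0 pred=N actual=T -> ctr[0]=1
Ev 8: PC=0 idx=0 pred=N actual=N -> ctr[0]=0
Ev 9: PC=1 idx=1 pred=N actual=T -> ctr[1]=2
Ev 10: PC=5 idx=1 pred=T actual=T -> ctr[1]=3
Ev 11: PC=5 idx=1 pred=T actual=T -> ctr[1]=3
Ev 12: PC=7 idx=3 pred=N actual=N -> ctr[3]=0
Ev 13: PC=1 idx=1 pred=T actual=N -> ctr[1]=2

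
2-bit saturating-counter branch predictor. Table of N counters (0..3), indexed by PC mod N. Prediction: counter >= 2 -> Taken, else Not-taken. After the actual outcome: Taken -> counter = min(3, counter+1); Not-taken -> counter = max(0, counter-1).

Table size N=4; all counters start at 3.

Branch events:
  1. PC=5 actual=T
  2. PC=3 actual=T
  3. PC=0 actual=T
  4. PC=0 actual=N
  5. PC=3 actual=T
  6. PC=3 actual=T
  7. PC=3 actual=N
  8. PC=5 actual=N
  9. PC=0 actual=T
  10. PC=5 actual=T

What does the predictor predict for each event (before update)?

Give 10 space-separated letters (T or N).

Ev 1: PC=5 idx=1 pred=T actual=T -> ctr[1]=3
Ev 2: PC=3 idx=3 pred=T actual=T -> ctr[3]=3
Ev 3: PC=0 idx=0 pred=T actual=T -> ctr[0]=3
Ev 4: PC=0 idx=0 pred=T actual=N -> ctr[0]=2
Ev 5: PC=3 idx=3 pred=T actual=T -> ctr[3]=3
Ev 6: PC=3 idx=3 pred=T actual=T -> ctr[3]=3
Ev 7: PC=3 idx=3 pred=T actual=N -> ctr[3]=2
Ev 8: PC=5 idx=1 pred=T actual=N -> ctr[1]=2
Ev 9: PC=0 idx=0 pred=T actual=T -> ctr[0]=3
Ev 10: PC=5 idx=1 pred=T actual=T -> ctr[1]=3

Answer: T T T T T T T T T T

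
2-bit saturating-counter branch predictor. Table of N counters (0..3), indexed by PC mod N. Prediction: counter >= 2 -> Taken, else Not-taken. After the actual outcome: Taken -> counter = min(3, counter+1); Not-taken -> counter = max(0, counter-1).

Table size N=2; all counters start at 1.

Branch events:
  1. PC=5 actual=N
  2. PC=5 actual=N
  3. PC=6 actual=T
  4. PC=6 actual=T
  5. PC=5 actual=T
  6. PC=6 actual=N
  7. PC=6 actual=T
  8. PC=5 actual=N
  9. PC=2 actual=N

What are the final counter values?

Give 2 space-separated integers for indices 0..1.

Ev 1: PC=5 idx=1 pred=N actual=N -> ctr[1]=0
Ev 2: PC=5 idx=1 pred=N actual=N -> ctr[1]=0
Ev 3: PC=6 idx=0 pred=N actual=T -> ctr[0]=2
Ev 4: PC=6 idx=0 pred=T actual=T -> ctr[0]=3
Ev 5: PC=5 idx=1 pred=N actual=T -> ctr[1]=1
Ev 6: PC=6 idx=0 pred=T actual=N -> ctr[0]=2
Ev 7: PC=6 idx=0 pred=T actual=T -> ctr[0]=3
Ev 8: PC=5 idx=1 pred=N actual=N -> ctr[1]=0
Ev 9: PC=2 idx=0 pred=T actual=N -> ctr[0]=2

Answer: 2 0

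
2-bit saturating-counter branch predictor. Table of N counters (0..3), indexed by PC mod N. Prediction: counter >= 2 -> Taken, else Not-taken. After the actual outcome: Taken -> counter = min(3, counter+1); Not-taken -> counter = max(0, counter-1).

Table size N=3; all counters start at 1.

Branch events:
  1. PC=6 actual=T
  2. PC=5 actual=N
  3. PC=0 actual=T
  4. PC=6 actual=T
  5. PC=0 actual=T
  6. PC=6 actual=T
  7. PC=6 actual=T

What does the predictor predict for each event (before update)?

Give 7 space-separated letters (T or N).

Answer: N N T T T T T

Derivation:
Ev 1: PC=6 idx=0 pred=N actual=T -> ctr[0]=2
Ev 2: PC=5 idx=2 pred=N actual=N -> ctr[2]=0
Ev 3: PC=0 idx=0 pred=T actual=T -> ctr[0]=3
Ev 4: PC=6 idx=0 pred=T actual=T -> ctr[0]=3
Ev 5: PC=0 idx=0 pred=T actual=T -> ctr[0]=3
Ev 6: PC=6 idx=0 pred=T actual=T -> ctr[0]=3
Ev 7: PC=6 idx=0 pred=T actual=T -> ctr[0]=3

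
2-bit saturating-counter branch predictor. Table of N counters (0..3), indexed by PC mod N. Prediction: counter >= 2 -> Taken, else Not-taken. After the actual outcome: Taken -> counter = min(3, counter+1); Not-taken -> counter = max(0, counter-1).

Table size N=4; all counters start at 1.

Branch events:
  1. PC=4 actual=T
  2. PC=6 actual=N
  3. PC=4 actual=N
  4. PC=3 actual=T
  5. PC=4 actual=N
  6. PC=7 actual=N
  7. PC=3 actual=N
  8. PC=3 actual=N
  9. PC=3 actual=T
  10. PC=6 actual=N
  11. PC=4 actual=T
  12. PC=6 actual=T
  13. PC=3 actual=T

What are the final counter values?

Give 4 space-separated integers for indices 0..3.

Ev 1: PC=4 idx=0 pred=N actual=T -> ctr[0]=2
Ev 2: PC=6 idx=2 pred=N actual=N -> ctr[2]=0
Ev 3: PC=4 idx=0 pred=T actual=N -> ctr[0]=1
Ev 4: PC=3 idx=3 pred=N actual=T -> ctr[3]=2
Ev 5: PC=4 idx=0 pred=N actual=N -> ctr[0]=0
Ev 6: PC=7 idx=3 pred=T actual=N -> ctr[3]=1
Ev 7: PC=3 idx=3 pred=N actual=N -> ctr[3]=0
Ev 8: PC=3 idx=3 pred=N actual=N -> ctr[3]=0
Ev 9: PC=3 idx=3 pred=N actual=T -> ctr[3]=1
Ev 10: PC=6 idx=2 pred=N actual=N -> ctr[2]=0
Ev 11: PC=4 idx=0 pred=N actual=T -> ctr[0]=1
Ev 12: PC=6 idx=2 pred=N actual=T -> ctr[2]=1
Ev 13: PC=3 idx=3 pred=N actual=T -> ctr[3]=2

Answer: 1 1 1 2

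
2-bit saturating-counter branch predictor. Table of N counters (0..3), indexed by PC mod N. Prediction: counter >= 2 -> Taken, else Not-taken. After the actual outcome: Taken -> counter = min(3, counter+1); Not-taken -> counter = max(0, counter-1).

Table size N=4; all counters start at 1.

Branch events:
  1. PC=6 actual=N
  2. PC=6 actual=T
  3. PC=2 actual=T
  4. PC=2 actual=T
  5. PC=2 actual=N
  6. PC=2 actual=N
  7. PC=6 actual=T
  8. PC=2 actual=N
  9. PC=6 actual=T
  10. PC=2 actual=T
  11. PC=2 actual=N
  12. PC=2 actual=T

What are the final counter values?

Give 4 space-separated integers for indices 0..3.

Ev 1: PC=6 idx=2 pred=N actual=N -> ctr[2]=0
Ev 2: PC=6 idx=2 pred=N actual=T -> ctr[2]=1
Ev 3: PC=2 idx=2 pred=N actual=T -> ctr[2]=2
Ev 4: PC=2 idx=2 pred=T actual=T -> ctr[2]=3
Ev 5: PC=2 idx=2 pred=T actual=N -> ctr[2]=2
Ev 6: PC=2 idx=2 pred=T actual=N -> ctr[2]=1
Ev 7: PC=6 idx=2 pred=N actual=T -> ctr[2]=2
Ev 8: PC=2 idx=2 pred=T actual=N -> ctr[2]=1
Ev 9: PC=6 idx=2 pred=N actual=T -> ctr[2]=2
Ev 10: PC=2 idx=2 pred=T actual=T -> ctr[2]=3
Ev 11: PC=2 idx=2 pred=T actual=N -> ctr[2]=2
Ev 12: PC=2 idx=2 pred=T actual=T -> ctr[2]=3

Answer: 1 1 3 1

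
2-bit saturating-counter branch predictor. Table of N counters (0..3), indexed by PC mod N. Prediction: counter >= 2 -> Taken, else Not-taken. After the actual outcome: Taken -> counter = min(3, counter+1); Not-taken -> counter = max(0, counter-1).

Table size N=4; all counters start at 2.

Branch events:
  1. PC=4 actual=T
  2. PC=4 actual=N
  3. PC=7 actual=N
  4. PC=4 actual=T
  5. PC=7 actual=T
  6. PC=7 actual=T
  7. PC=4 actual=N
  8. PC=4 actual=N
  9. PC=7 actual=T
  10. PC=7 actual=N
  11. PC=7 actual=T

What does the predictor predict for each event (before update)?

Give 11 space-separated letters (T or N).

Ev 1: PC=4 idx=0 pred=T actual=T -> ctr[0]=3
Ev 2: PC=4 idx=0 pred=T actual=N -> ctr[0]=2
Ev 3: PC=7 idx=3 pred=T actual=N -> ctr[3]=1
Ev 4: PC=4 idx=0 pred=T actual=T -> ctr[0]=3
Ev 5: PC=7 idx=3 pred=N actual=T -> ctr[3]=2
Ev 6: PC=7 idx=3 pred=T actual=T -> ctr[3]=3
Ev 7: PC=4 idx=0 pred=T actual=N -> ctr[0]=2
Ev 8: PC=4 idx=0 pred=T actual=N -> ctr[0]=1
Ev 9: PC=7 idx=3 pred=T actual=T -> ctr[3]=3
Ev 10: PC=7 idx=3 pred=T actual=N -> ctr[3]=2
Ev 11: PC=7 idx=3 pred=T actual=T -> ctr[3]=3

Answer: T T T T N T T T T T T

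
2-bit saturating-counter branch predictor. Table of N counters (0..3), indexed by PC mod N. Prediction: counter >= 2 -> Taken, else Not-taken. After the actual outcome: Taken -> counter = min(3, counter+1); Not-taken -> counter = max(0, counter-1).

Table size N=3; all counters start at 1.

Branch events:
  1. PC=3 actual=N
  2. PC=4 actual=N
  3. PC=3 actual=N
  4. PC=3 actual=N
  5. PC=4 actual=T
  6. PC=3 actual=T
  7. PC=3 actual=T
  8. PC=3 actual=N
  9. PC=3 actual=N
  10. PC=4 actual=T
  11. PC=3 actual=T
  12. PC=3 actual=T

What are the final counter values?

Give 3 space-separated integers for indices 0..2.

Answer: 2 2 1

Derivation:
Ev 1: PC=3 idx=0 pred=N actual=N -> ctr[0]=0
Ev 2: PC=4 idx=1 pred=N actual=N -> ctr[1]=0
Ev 3: PC=3 idx=0 pred=N actual=N -> ctr[0]=0
Ev 4: PC=3 idx=0 pred=N actual=N -> ctr[0]=0
Ev 5: PC=4 idx=1 pred=N actual=T -> ctr[1]=1
Ev 6: PC=3 idx=0 pred=N actual=T -> ctr[0]=1
Ev 7: PC=3 idx=0 pred=N actual=T -> ctr[0]=2
Ev 8: PC=3 idx=0 pred=T actual=N -> ctr[0]=1
Ev 9: PC=3 idx=0 pred=N actual=N -> ctr[0]=0
Ev 10: PC=4 idx=1 pred=N actual=T -> ctr[1]=2
Ev 11: PC=3 idx=0 pred=N actual=T -> ctr[0]=1
Ev 12: PC=3 idx=0 pred=N actual=T -> ctr[0]=2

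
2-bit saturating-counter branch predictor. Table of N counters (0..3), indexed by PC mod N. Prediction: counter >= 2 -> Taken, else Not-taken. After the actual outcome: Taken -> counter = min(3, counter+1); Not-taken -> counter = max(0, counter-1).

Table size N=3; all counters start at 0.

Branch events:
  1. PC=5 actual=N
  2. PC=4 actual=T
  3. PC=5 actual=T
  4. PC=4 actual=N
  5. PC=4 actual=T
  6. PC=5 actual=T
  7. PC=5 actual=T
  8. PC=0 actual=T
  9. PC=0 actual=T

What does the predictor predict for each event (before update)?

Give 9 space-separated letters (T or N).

Ev 1: PC=5 idx=2 pred=N actual=N -> ctr[2]=0
Ev 2: PC=4 idx=1 pred=N actual=T -> ctr[1]=1
Ev 3: PC=5 idx=2 pred=N actual=T -> ctr[2]=1
Ev 4: PC=4 idx=1 pred=N actual=N -> ctr[1]=0
Ev 5: PC=4 idx=1 pred=N actual=T -> ctr[1]=1
Ev 6: PC=5 idx=2 pred=N actual=T -> ctr[2]=2
Ev 7: PC=5 idx=2 pred=T actual=T -> ctr[2]=3
Ev 8: PC=0 idx=0 pred=N actual=T -> ctr[0]=1
Ev 9: PC=0 idx=0 pred=N actual=T -> ctr[0]=2

Answer: N N N N N N T N N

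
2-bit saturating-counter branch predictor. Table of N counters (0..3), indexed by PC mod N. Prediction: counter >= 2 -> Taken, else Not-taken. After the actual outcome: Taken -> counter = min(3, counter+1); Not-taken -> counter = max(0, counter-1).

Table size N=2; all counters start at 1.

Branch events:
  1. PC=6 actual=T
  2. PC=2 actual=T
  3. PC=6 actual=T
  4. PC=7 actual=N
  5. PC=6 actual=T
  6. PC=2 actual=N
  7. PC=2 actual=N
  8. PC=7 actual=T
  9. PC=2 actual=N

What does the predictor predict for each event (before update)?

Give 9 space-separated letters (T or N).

Ev 1: PC=6 idx=0 pred=N actual=T -> ctr[0]=2
Ev 2: PC=2 idx=0 pred=T actual=T -> ctr[0]=3
Ev 3: PC=6 idx=0 pred=T actual=T -> ctr[0]=3
Ev 4: PC=7 idx=1 pred=N actual=N -> ctr[1]=0
Ev 5: PC=6 idx=0 pred=T actual=T -> ctr[0]=3
Ev 6: PC=2 idx=0 pred=T actual=N -> ctr[0]=2
Ev 7: PC=2 idx=0 pred=T actual=N -> ctr[0]=1
Ev 8: PC=7 idx=1 pred=N actual=T -> ctr[1]=1
Ev 9: PC=2 idx=0 pred=N actual=N -> ctr[0]=0

Answer: N T T N T T T N N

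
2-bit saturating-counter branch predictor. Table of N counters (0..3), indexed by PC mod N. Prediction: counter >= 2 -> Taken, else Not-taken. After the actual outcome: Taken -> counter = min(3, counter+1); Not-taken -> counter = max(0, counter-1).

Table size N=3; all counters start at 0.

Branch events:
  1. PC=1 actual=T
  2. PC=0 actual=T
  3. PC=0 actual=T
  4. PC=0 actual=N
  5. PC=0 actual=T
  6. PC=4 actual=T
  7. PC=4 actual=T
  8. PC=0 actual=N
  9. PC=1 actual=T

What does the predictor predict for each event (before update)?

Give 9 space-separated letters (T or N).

Answer: N N N T N N T T T

Derivation:
Ev 1: PC=1 idx=1 pred=N actual=T -> ctr[1]=1
Ev 2: PC=0 idx=0 pred=N actual=T -> ctr[0]=1
Ev 3: PC=0 idx=0 pred=N actual=T -> ctr[0]=2
Ev 4: PC=0 idx=0 pred=T actual=N -> ctr[0]=1
Ev 5: PC=0 idx=0 pred=N actual=T -> ctr[0]=2
Ev 6: PC=4 idx=1 pred=N actual=T -> ctr[1]=2
Ev 7: PC=4 idx=1 pred=T actual=T -> ctr[1]=3
Ev 8: PC=0 idx=0 pred=T actual=N -> ctr[0]=1
Ev 9: PC=1 idx=1 pred=T actual=T -> ctr[1]=3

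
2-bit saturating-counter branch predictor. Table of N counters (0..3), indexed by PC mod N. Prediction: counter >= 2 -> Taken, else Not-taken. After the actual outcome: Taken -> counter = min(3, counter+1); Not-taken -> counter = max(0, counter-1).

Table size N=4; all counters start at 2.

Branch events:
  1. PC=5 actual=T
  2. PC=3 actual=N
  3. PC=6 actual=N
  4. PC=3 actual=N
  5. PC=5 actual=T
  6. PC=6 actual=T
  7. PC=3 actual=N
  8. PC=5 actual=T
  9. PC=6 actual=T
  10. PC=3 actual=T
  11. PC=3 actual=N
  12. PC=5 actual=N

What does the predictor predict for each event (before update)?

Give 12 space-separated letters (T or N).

Ev 1: PC=5 idx=1 pred=T actual=T -> ctr[1]=3
Ev 2: PC=3 idx=3 pred=T actual=N -> ctr[3]=1
Ev 3: PC=6 idx=2 pred=T actual=N -> ctr[2]=1
Ev 4: PC=3 idx=3 pred=N actual=N -> ctr[3]=0
Ev 5: PC=5 idx=1 pred=T actual=T -> ctr[1]=3
Ev 6: PC=6 idx=2 pred=N actual=T -> ctr[2]=2
Ev 7: PC=3 idx=3 pred=N actual=N -> ctr[3]=0
Ev 8: PC=5 idx=1 pred=T actual=T -> ctr[1]=3
Ev 9: PC=6 idx=2 pred=T actual=T -> ctr[2]=3
Ev 10: PC=3 idx=3 pred=N actual=T -> ctr[3]=1
Ev 11: PC=3 idx=3 pred=N actual=N -> ctr[3]=0
Ev 12: PC=5 idx=1 pred=T actual=N -> ctr[1]=2

Answer: T T T N T N N T T N N T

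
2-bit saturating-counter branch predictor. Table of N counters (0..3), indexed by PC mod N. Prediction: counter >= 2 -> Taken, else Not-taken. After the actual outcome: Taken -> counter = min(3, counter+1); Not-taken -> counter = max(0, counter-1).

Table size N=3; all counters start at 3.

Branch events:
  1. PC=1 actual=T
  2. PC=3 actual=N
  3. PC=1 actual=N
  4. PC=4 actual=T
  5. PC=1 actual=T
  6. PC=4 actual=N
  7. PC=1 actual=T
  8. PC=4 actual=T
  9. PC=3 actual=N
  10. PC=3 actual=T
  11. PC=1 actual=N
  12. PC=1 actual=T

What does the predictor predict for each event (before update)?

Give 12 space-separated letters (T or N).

Ev 1: PC=1 idx=1 pred=T actual=T -> ctr[1]=3
Ev 2: PC=3 idx=0 pred=T actual=N -> ctr[0]=2
Ev 3: PC=1 idx=1 pred=T actual=N -> ctr[1]=2
Ev 4: PC=4 idx=1 pred=T actual=T -> ctr[1]=3
Ev 5: PC=1 idx=1 pred=T actual=T -> ctr[1]=3
Ev 6: PC=4 idx=1 pred=T actual=N -> ctr[1]=2
Ev 7: PC=1 idx=1 pred=T actual=T -> ctr[1]=3
Ev 8: PC=4 idx=1 pred=T actual=T -> ctr[1]=3
Ev 9: PC=3 idx=0 pred=T actual=N -> ctr[0]=1
Ev 10: PC=3 idx=0 pred=N actual=T -> ctr[0]=2
Ev 11: PC=1 idx=1 pred=T actual=N -> ctr[1]=2
Ev 12: PC=1 idx=1 pred=T actual=T -> ctr[1]=3

Answer: T T T T T T T T T N T T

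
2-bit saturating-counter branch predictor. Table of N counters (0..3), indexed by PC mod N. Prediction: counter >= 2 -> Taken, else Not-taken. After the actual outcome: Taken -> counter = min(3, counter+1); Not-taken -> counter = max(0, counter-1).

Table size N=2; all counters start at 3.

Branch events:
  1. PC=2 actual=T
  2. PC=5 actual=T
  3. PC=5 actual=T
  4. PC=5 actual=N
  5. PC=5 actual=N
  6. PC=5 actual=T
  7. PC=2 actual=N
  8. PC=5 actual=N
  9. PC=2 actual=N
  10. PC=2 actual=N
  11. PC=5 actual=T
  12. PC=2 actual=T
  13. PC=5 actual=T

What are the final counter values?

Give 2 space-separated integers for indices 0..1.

Ev 1: PC=2 idx=0 pred=T actual=T -> ctr[0]=3
Ev 2: PC=5 idx=1 pred=T actual=T -> ctr[1]=3
Ev 3: PC=5 idx=1 pred=T actual=T -> ctr[1]=3
Ev 4: PC=5 idx=1 pred=T actual=N -> ctr[1]=2
Ev 5: PC=5 idx=1 pred=T actual=N -> ctr[1]=1
Ev 6: PC=5 idx=1 pred=N actual=T -> ctr[1]=2
Ev 7: PC=2 idx=0 pred=T actual=N -> ctr[0]=2
Ev 8: PC=5 idx=1 pred=T actual=N -> ctr[1]=1
Ev 9: PC=2 idx=0 pred=T actual=N -> ctr[0]=1
Ev 10: PC=2 idx=0 pred=N actual=N -> ctr[0]=0
Ev 11: PC=5 idx=1 pred=N actual=T -> ctr[1]=2
Ev 12: PC=2 idx=0 pred=N actual=T -> ctr[0]=1
Ev 13: PC=5 idx=1 pred=T actual=T -> ctr[1]=3

Answer: 1 3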